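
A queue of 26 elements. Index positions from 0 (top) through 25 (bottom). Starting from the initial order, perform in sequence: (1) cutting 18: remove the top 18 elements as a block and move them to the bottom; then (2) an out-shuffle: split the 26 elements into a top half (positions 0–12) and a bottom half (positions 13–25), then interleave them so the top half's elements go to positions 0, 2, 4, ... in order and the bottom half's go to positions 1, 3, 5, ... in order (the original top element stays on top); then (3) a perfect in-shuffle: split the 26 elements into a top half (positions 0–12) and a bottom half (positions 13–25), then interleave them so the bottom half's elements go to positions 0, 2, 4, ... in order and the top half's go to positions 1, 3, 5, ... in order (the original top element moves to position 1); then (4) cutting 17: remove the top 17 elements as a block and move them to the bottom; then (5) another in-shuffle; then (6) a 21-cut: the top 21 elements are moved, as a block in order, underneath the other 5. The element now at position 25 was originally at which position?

2

Undo the operations in reverse order, starting from position 25:
  undo op 6 (cut 21): 25 ← 20
  undo op 5 (in-shuffle, from bottom half): 20 ← 23
  undo op 4 (cut 17): 23 ← 14
  undo op 3 (in-shuffle, from bottom half): 14 ← 20
  undo op 2 (out-shuffle, from top half): 20 ← 10
  undo op 1 (cut 18): 10 ← 2
So the element at position 25 came from original position 2.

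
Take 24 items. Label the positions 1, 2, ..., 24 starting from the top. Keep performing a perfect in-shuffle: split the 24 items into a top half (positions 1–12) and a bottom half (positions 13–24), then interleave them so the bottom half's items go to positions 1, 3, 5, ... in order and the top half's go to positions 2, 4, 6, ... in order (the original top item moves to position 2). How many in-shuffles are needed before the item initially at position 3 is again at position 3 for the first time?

Follow position 3 under repeated in-shuffles:
3 → 6 → 12 → 24 → 23 → 21 → 17 → 9 → 18 → 11 → 22 → 19 → 13 → 1 → 2 → 4 → 8 → 16 → 7 → 14 → 3
It first returns after 20 in-shuffles.

20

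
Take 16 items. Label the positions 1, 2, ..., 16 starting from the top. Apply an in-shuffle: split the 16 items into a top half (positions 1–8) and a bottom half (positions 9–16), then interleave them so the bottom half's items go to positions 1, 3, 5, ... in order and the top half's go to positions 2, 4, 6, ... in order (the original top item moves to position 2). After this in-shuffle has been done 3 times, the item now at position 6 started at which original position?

Work backwards from position 6, undoing one in-shuffle at a time:
6 ← 3 ← 10 ← 5
So the item now at position 6 started at position 5.

5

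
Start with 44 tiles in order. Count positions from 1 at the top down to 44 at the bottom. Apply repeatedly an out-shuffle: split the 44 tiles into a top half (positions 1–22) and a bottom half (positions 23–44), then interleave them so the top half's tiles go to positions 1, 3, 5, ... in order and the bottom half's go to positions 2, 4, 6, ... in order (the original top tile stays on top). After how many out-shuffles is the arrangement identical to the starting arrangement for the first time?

The out-shuffle permutes the 44 positions with cycle lengths [1, 1, 14, 14, 14].
Every tile is home exactly when every cycle has completed a whole number of laps, i.e. after lcm(1, 14) = 14 out-shuffles.

14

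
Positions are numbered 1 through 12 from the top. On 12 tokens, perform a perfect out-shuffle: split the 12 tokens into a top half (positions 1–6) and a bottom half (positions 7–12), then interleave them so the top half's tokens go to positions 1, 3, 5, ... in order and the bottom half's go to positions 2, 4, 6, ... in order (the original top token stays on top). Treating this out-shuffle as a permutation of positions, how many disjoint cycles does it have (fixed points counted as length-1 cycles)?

Trace each unvisited position around until it returns:
(1) (2 3 5 9 6 11 10 8 4 7) (12)
3 cycles in total.

3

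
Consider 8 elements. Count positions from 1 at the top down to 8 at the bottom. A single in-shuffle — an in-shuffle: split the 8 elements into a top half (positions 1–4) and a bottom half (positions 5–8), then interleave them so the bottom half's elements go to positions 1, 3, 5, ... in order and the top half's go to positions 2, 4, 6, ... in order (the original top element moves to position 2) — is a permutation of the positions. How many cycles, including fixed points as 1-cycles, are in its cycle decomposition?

Trace each unvisited position around until it returns:
(1 2 4 8 7 5) (3 6)
2 cycles in total.

2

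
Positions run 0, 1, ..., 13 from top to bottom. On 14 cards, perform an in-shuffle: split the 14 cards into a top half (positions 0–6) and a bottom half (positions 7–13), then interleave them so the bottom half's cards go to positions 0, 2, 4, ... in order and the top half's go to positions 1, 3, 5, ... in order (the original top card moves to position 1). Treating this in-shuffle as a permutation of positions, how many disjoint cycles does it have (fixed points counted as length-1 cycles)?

Trace each unvisited position around until it returns:
(0 1 3 7) (2 5 11 8) (4 9) (6 13 12 10)
4 cycles in total.

4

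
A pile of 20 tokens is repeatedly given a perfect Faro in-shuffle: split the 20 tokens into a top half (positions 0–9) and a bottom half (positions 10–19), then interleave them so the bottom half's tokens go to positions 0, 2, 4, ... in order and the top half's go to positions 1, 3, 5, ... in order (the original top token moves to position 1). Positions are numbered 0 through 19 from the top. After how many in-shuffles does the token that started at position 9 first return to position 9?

6

Follow position 9 under repeated in-shuffles:
9 → 19 → 18 → 16 → 12 → 4 → 9
It first returns after 6 in-shuffles.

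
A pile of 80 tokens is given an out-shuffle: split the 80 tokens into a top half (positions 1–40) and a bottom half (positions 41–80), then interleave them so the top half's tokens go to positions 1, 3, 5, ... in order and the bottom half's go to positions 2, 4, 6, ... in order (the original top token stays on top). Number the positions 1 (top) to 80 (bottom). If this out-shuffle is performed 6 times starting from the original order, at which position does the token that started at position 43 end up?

Track the token's position through each out-shuffle:
43 → 6 → 11 → 21 → 41 → 2 → 3

3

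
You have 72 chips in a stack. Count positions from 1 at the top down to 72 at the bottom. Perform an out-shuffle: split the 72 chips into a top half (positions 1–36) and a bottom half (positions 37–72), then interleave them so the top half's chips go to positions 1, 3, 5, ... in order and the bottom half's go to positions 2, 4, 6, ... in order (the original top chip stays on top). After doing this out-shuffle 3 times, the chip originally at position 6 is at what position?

41

Track the chip's position through each out-shuffle:
6 → 11 → 21 → 41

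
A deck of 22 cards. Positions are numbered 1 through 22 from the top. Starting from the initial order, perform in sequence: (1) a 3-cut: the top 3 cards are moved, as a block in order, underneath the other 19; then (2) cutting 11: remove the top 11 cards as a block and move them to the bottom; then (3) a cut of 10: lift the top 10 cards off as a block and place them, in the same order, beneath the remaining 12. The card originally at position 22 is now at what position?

Track the card from position 22 forward through each operation:
  after op 1 (cut 3): 22 → 19
  after op 2 (cut 11): 19 → 8
  after op 3 (cut 10): 8 → 20

20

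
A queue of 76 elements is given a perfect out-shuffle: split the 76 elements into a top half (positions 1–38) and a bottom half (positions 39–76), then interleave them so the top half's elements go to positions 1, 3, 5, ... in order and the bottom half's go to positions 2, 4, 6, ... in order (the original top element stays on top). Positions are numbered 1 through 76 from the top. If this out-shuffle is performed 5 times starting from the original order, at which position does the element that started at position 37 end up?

Track the element's position through each out-shuffle:
37 → 73 → 70 → 64 → 52 → 28

28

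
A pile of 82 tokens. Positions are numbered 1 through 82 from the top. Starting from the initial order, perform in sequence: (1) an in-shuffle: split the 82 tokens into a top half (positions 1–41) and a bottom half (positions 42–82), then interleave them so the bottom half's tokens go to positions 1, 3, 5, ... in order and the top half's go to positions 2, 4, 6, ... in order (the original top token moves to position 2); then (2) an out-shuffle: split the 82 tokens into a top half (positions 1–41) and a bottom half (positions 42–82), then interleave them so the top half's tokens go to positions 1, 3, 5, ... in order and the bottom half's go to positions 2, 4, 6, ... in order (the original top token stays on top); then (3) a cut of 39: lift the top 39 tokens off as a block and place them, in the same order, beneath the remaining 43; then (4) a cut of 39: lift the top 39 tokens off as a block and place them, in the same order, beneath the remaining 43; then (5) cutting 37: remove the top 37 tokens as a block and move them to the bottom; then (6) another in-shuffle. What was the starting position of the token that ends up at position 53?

Undo the operations in reverse order, starting from position 53:
  undo op 6 (in-shuffle, from bottom half): 53 ← 68
  undo op 5 (cut 37): 68 ← 23
  undo op 4 (cut 39): 23 ← 62
  undo op 3 (cut 39): 62 ← 19
  undo op 2 (out-shuffle, from top half): 19 ← 10
  undo op 1 (in-shuffle, from top half): 10 ← 5
So the token at position 53 came from original position 5.

5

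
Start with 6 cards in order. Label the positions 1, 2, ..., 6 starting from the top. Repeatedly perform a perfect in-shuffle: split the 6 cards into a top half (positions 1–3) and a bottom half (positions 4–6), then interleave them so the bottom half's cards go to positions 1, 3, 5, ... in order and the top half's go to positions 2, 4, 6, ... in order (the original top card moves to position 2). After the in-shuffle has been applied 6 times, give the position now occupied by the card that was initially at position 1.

Track the card's position through each in-shuffle:
1 → 2 → 4 → 1 → 2 → 4 → 1

1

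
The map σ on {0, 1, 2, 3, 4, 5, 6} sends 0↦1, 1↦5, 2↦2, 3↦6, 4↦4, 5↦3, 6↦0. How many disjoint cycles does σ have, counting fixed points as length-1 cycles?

Cycle decomposition: (0 1 5 3 6) (2) (4).
3 cycles.

3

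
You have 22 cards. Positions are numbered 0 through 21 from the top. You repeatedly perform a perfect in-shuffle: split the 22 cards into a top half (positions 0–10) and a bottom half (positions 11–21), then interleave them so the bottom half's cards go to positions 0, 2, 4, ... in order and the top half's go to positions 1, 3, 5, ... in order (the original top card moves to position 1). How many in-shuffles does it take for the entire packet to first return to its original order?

The in-shuffle permutes the 22 positions with cycle lengths [11, 11].
Every card is home exactly when every cycle has completed a whole number of laps, i.e. after lcm(11) = 11 in-shuffles.

11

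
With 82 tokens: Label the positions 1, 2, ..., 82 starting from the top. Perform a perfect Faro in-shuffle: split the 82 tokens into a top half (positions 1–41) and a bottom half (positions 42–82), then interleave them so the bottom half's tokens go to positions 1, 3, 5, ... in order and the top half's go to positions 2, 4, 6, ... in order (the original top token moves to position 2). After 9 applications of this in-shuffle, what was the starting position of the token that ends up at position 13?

Work backwards from position 13, undoing one in-shuffle at a time:
13 ← 48 ← 24 ← 12 ← 6 ← 3 ← 43 ← 63 ← 73 ← 78
So the token now at position 13 started at position 78.

78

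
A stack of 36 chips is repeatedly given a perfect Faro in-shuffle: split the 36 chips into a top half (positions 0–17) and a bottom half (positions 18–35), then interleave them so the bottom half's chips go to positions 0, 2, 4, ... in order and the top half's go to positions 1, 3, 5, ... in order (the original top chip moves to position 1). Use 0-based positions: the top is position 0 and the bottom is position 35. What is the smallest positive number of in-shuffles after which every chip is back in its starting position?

The in-shuffle permutes the 36 positions with cycle lengths [36].
Every chip is home exactly when every cycle has completed a whole number of laps, i.e. after lcm(36) = 36 in-shuffles.

36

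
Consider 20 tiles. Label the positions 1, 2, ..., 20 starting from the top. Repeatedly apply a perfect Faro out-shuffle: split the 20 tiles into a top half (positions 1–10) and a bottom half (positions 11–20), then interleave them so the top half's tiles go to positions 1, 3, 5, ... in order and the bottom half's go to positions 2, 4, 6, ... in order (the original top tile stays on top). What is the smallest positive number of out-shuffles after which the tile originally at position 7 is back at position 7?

Follow position 7 under repeated out-shuffles:
7 → 13 → 6 → 11 → 2 → 3 → 5 → 9 → 17 → 14 → 8 → 15 → 10 → 19 → 18 → 16 → 12 → 4 → 7
It first returns after 18 out-shuffles.

18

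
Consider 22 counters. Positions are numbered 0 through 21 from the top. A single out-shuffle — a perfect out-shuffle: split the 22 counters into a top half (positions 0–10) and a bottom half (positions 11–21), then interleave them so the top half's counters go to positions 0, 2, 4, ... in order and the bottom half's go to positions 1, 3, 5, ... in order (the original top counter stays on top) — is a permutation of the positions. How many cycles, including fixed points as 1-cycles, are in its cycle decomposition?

7

Trace each unvisited position around until it returns:
(0) (1 2 4 8 16 11) (3 6 12) (5 10 20 19 17 13) (7 14) (9 18 15) (21)
7 cycles in total.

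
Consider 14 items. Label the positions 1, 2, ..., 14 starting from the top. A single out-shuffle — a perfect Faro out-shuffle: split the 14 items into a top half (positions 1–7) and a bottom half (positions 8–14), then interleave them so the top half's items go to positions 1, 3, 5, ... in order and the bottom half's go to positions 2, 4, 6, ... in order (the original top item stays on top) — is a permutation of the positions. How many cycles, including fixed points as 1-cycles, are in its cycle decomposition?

Trace each unvisited position around until it returns:
(1) (2 3 5 9 4 7 ... len 12) (14)
3 cycles in total.

3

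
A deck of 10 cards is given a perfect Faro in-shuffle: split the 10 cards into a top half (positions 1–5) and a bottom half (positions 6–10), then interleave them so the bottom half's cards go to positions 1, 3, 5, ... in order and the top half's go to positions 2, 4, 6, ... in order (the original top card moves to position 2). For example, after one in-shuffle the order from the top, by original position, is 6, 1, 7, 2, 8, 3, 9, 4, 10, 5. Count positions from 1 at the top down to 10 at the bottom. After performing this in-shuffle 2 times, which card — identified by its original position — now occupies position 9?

Work backwards from position 9, undoing one in-shuffle at a time:
9 ← 10 ← 5
So the card now at position 9 started at position 5.

5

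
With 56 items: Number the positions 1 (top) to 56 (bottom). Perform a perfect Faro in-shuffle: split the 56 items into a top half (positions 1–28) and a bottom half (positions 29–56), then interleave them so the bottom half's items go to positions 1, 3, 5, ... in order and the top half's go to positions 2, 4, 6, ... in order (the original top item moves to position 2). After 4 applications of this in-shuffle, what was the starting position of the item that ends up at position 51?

21

Work backwards from position 51, undoing one in-shuffle at a time:
51 ← 54 ← 27 ← 42 ← 21
So the item now at position 51 started at position 21.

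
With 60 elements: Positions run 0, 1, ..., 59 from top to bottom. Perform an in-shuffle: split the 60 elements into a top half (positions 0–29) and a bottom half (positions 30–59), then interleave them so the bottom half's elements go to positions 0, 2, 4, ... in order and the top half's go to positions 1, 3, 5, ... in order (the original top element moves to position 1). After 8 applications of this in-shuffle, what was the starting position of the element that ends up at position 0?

55

Work backwards from position 0, undoing one in-shuffle at a time:
0 ← 30 ← 45 ← 22 ← 41 ← 20 ← 40 ← 50 ← 55
So the element now at position 0 started at position 55.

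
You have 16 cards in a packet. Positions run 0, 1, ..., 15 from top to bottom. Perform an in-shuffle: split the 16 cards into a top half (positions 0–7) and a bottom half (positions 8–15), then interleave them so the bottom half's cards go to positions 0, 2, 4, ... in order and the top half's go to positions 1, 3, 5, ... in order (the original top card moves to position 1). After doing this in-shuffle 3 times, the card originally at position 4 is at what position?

Track the card's position through each in-shuffle:
4 → 9 → 2 → 5

5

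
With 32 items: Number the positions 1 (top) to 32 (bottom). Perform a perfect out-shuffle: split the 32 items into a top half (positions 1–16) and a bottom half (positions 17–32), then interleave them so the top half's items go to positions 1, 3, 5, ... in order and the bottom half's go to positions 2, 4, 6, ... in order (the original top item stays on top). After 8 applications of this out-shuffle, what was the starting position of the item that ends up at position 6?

21

Work backwards from position 6, undoing one out-shuffle at a time:
6 ← 19 ← 10 ← 21 ← 11 ← 6 ← 19 ← 10 ← 21
So the item now at position 6 started at position 21.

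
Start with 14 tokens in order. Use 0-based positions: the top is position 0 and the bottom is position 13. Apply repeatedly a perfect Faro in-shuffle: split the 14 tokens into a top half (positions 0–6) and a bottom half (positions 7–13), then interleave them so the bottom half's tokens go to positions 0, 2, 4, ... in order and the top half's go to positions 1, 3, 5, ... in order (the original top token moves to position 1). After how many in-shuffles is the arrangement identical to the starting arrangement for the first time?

The in-shuffle permutes the 14 positions with cycle lengths [2, 4, 4, 4].
Every token is home exactly when every cycle has completed a whole number of laps, i.e. after lcm(2, 4) = 4 in-shuffles.

4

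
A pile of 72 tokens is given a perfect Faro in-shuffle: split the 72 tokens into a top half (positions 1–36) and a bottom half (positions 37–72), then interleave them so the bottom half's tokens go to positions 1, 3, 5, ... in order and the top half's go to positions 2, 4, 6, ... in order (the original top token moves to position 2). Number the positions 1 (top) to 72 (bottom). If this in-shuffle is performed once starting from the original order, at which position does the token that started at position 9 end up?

Track the token's position through each in-shuffle:
9 → 18

18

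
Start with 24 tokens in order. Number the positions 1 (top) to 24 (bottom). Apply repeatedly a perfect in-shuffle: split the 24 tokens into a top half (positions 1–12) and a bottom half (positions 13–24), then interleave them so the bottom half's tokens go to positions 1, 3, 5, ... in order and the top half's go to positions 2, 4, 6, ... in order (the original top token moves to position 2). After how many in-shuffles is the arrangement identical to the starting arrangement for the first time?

The in-shuffle permutes the 24 positions with cycle lengths [4, 20].
Every token is home exactly when every cycle has completed a whole number of laps, i.e. after lcm(4, 20) = 20 in-shuffles.

20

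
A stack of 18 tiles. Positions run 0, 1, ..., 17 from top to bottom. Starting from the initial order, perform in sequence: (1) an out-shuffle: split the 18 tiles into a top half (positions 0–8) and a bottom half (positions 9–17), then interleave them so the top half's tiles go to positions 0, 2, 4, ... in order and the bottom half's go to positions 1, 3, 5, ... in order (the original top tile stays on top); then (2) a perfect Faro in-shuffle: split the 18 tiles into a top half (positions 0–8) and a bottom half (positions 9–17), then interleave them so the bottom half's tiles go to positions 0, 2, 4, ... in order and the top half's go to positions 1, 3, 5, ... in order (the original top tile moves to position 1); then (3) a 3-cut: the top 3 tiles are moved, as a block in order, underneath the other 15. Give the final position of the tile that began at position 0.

Track the tile from position 0 forward through each operation:
  after op 1 (out-shuffle): 0 → 0
  after op 2 (in-shuffle): 0 → 1
  after op 3 (cut 3): 1 → 16

16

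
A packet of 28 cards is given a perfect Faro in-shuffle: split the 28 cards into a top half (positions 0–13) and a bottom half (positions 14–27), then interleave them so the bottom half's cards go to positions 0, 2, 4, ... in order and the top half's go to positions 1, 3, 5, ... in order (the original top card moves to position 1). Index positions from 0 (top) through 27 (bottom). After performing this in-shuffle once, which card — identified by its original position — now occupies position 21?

10

Work backwards from position 21, undoing one in-shuffle at a time:
21 ← 10
So the card now at position 21 started at position 10.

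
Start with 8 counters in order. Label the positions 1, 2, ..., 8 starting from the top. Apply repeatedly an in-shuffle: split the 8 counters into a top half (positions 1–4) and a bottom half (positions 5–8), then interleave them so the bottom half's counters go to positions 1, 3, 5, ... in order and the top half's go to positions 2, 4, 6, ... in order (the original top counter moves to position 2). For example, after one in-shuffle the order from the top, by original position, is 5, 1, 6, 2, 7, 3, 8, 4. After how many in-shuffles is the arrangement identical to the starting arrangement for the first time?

The in-shuffle permutes the 8 positions with cycle lengths [2, 6].
Every counter is home exactly when every cycle has completed a whole number of laps, i.e. after lcm(2, 6) = 6 in-shuffles.

6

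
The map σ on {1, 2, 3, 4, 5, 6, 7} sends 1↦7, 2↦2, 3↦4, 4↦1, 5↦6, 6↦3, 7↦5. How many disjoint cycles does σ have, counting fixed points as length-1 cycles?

2

Cycle decomposition: (1 7 5 6 3 4) (2).
2 cycles.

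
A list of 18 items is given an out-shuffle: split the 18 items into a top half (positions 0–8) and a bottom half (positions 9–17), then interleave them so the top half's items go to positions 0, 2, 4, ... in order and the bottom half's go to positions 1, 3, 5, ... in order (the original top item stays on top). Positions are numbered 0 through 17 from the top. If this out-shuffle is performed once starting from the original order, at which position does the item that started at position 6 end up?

Track the item's position through each out-shuffle:
6 → 12

12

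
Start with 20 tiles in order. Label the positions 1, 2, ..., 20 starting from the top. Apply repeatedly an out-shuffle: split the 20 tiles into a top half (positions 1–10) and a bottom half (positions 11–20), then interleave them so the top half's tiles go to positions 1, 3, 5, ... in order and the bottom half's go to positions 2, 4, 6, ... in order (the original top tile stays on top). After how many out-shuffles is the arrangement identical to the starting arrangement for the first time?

18

The out-shuffle permutes the 20 positions with cycle lengths [1, 1, 18].
Every tile is home exactly when every cycle has completed a whole number of laps, i.e. after lcm(1, 18) = 18 out-shuffles.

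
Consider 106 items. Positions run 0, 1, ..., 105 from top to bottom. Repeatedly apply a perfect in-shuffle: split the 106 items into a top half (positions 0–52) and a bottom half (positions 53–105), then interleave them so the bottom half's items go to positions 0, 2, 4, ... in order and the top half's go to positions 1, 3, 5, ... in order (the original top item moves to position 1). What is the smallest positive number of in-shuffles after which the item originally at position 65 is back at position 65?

Follow position 65 under repeated in-shuffles:
65 → 24 → 49 → 99 → 92 → 78 → 50 → 101 → ... → 65 (length 106)
It first returns after 106 in-shuffles.

106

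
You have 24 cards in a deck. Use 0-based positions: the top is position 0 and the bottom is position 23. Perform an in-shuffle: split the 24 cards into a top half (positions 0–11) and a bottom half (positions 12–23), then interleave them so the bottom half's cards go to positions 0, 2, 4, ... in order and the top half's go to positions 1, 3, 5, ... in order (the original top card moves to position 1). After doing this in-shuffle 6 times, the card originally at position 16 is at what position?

Track the card's position through each in-shuffle:
16 → 8 → 17 → 10 → 21 → 18 → 12

12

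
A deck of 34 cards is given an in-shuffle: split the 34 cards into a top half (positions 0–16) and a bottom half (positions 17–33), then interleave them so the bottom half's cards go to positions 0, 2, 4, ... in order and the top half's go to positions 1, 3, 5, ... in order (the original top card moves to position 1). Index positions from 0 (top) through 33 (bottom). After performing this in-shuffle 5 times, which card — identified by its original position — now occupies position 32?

Work backwards from position 32, undoing one in-shuffle at a time:
32 ← 33 ← 16 ← 25 ← 12 ← 23
So the card now at position 32 started at position 23.

23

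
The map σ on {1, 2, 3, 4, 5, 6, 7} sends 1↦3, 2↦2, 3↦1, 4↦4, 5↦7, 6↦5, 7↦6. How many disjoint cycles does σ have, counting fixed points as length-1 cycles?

Cycle decomposition: (1 3) (2) (4) (5 7 6).
4 cycles.

4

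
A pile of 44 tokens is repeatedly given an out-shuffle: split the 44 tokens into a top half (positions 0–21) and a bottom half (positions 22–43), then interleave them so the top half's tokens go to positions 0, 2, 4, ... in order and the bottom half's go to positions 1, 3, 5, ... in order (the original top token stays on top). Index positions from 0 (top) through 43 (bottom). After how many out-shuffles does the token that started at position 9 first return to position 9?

Follow position 9 under repeated out-shuffles:
9 → 18 → 36 → 29 → 15 → 30 → 17 → 34 → 25 → 7 → 14 → 28 → 13 → 26 → 9
It first returns after 14 out-shuffles.

14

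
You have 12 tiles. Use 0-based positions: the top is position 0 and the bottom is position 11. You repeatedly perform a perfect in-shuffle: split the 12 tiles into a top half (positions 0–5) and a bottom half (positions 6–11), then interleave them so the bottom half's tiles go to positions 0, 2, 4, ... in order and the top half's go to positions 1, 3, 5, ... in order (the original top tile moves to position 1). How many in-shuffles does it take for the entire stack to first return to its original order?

12

The in-shuffle permutes the 12 positions with cycle lengths [12].
Every tile is home exactly when every cycle has completed a whole number of laps, i.e. after lcm(12) = 12 in-shuffles.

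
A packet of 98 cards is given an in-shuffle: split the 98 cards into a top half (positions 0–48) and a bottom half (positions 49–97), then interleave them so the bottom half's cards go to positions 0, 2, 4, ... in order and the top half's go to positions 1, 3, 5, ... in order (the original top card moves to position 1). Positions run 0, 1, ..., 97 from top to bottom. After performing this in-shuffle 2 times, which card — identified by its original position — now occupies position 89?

71

Work backwards from position 89, undoing one in-shuffle at a time:
89 ← 44 ← 71
So the card now at position 89 started at position 71.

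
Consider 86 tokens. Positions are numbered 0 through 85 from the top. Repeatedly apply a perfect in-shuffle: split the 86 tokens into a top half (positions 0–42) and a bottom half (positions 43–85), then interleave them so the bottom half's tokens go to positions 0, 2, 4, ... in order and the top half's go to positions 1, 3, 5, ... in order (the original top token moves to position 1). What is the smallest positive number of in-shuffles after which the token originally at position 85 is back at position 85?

28

Follow position 85 under repeated in-shuffles:
85 → 84 → 82 → 78 → 70 → 54 → 22 → 45 → ... → 85 (length 28)
It first returns after 28 in-shuffles.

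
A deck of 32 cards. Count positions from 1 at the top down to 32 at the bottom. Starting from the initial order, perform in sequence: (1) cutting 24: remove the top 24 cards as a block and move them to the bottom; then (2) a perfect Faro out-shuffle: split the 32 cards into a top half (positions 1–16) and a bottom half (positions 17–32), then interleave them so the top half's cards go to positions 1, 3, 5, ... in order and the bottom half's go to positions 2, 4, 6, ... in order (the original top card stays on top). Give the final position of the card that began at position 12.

Track the card from position 12 forward through each operation:
  after op 1 (cut 24): 12 → 20
  after op 2 (out-shuffle): 20 → 8

8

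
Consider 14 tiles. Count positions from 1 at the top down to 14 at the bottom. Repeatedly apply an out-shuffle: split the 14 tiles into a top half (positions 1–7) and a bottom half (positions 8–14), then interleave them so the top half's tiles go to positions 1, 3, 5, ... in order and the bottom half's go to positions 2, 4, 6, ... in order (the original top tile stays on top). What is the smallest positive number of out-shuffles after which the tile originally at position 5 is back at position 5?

12

Follow position 5 under repeated out-shuffles:
5 → 9 → 4 → 7 → 13 → 12 → 10 → 6 → 11 → 8 → 2 → 3 → 5
It first returns after 12 out-shuffles.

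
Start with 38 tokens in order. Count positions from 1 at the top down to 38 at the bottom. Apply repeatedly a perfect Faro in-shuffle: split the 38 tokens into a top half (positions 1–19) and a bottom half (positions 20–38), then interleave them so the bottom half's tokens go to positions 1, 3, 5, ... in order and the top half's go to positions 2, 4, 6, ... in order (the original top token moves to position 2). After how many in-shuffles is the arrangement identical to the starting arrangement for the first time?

The in-shuffle permutes the 38 positions with cycle lengths [2, 12, 12, 12].
Every token is home exactly when every cycle has completed a whole number of laps, i.e. after lcm(2, 12) = 12 in-shuffles.

12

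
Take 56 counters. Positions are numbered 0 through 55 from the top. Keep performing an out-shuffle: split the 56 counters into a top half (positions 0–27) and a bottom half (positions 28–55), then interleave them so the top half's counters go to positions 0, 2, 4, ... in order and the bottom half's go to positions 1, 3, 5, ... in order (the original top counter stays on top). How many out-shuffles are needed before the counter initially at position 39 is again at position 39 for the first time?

Follow position 39 under repeated out-shuffles:
39 → 23 → 46 → 37 → 19 → 38 → 21 → 42 → 29 → 3 → 6 → 12 → 24 → 48 → 41 → 27 → 54 → 53 → 51 → 47 → 39
It first returns after 20 out-shuffles.

20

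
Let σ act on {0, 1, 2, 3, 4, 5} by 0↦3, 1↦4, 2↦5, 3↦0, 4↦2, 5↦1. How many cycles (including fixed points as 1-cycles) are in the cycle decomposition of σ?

Cycle decomposition: (0 3) (1 4 2 5).
2 cycles.

2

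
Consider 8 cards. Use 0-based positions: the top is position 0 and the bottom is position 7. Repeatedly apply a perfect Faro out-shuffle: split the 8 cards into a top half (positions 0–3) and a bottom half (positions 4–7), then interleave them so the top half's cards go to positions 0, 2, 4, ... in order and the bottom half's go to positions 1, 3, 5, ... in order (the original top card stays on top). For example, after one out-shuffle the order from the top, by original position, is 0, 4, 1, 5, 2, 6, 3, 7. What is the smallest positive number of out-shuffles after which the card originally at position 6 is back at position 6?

Follow position 6 under repeated out-shuffles:
6 → 5 → 3 → 6
It first returns after 3 out-shuffles.

3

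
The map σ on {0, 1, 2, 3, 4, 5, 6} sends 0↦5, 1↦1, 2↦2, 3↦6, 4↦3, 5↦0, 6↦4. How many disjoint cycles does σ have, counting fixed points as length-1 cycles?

4

Cycle decomposition: (0 5) (1) (2) (3 6 4).
4 cycles.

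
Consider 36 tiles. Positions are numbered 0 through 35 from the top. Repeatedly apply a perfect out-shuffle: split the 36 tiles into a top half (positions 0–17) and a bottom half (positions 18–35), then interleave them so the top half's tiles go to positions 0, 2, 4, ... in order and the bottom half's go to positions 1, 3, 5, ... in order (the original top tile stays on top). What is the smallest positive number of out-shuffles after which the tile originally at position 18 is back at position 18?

12

Follow position 18 under repeated out-shuffles:
18 → 1 → 2 → 4 → 8 → 16 → 32 → 29 → 23 → 11 → 22 → 9 → 18
It first returns after 12 out-shuffles.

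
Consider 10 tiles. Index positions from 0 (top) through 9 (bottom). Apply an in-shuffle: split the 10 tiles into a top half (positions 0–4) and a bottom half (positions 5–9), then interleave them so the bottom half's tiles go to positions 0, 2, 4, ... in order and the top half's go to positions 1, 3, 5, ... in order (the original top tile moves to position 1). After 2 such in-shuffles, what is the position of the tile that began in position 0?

Track the tile's position through each in-shuffle:
0 → 1 → 3

3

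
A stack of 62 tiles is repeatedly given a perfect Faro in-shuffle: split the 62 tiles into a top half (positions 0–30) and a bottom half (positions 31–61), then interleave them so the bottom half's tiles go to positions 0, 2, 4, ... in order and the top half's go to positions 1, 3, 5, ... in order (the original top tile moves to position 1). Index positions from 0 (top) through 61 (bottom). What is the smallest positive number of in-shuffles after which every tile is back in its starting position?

The in-shuffle permutes the 62 positions with cycle lengths [2, 3, 3, 6, 6, 6, 6, 6, 6, 6, 6, 6].
Every tile is home exactly when every cycle has completed a whole number of laps, i.e. after lcm(2, 3, 6) = 6 in-shuffles.

6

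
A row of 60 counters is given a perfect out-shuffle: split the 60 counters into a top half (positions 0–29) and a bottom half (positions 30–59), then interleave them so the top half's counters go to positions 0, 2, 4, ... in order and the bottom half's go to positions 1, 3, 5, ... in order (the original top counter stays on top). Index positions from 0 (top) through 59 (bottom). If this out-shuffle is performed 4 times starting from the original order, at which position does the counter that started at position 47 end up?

Track the counter's position through each out-shuffle:
47 → 35 → 11 → 22 → 44

44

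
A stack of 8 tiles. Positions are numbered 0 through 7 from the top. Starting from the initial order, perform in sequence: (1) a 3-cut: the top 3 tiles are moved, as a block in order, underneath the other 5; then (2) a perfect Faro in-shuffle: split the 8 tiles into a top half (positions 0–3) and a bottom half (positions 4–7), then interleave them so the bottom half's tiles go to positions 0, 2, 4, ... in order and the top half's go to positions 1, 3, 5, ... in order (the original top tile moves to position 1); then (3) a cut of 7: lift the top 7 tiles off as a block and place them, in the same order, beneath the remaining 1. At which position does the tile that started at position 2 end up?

Track the tile from position 2 forward through each operation:
  after op 1 (cut 3): 2 → 7
  after op 2 (in-shuffle): 7 → 6
  after op 3 (cut 7): 6 → 7

7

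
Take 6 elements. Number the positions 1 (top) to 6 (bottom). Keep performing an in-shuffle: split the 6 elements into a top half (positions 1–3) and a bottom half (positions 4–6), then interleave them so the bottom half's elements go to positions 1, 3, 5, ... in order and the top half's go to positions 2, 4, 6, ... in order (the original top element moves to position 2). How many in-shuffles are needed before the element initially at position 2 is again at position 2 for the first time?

3

Follow position 2 under repeated in-shuffles:
2 → 4 → 1 → 2
It first returns after 3 in-shuffles.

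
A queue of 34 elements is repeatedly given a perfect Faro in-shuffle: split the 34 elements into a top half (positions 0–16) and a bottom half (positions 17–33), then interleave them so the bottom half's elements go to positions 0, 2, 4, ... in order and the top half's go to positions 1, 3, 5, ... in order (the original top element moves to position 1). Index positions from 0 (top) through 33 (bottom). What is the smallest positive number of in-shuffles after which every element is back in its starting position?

The in-shuffle permutes the 34 positions with cycle lengths [3, 3, 4, 12, 12].
Every element is home exactly when every cycle has completed a whole number of laps, i.e. after lcm(3, 4, 12) = 12 in-shuffles.

12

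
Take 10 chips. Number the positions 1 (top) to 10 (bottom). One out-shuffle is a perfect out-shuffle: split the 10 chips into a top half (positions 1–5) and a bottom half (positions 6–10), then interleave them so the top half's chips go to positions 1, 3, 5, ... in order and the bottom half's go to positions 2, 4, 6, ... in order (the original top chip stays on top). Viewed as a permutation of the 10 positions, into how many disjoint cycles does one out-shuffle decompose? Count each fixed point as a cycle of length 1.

4

Trace each unvisited position around until it returns:
(1) (2 3 5 9 8 6) (4 7) (10)
4 cycles in total.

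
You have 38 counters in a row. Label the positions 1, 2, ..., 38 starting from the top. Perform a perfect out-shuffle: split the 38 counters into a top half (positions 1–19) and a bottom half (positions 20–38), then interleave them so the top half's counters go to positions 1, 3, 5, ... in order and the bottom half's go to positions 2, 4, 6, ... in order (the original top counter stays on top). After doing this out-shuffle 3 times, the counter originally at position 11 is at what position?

7

Track the counter's position through each out-shuffle:
11 → 21 → 4 → 7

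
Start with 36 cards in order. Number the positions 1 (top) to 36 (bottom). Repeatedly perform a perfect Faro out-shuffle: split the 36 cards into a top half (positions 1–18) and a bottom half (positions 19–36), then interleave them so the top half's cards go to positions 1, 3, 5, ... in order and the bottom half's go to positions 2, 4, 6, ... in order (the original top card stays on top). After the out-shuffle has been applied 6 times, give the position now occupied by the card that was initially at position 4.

18

Track the card's position through each out-shuffle:
4 → 7 → 13 → 25 → 14 → 27 → 18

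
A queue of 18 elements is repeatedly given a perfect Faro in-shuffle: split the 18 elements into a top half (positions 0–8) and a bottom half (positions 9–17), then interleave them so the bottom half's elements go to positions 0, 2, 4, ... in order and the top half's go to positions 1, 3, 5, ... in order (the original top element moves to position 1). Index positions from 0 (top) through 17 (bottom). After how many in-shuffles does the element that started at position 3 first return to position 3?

Follow position 3 under repeated in-shuffles:
3 → 7 → 15 → 12 → 6 → 13 → 8 → 17 → 16 → 14 → 10 → 2 → 5 → 11 → 4 → 9 → 0 → 1 → 3
It first returns after 18 in-shuffles.

18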